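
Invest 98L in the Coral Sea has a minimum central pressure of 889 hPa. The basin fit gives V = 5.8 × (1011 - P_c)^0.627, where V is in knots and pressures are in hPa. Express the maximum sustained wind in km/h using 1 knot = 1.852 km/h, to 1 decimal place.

ΔP = 1011 − 889 = 122 hPa.
V ≈ 5.8 × 122^0.627 = 5.8 × 20.330 ≈ 117.917 kt.
117.917 × 1.852 ≈ 218.38 km/h → 218.4 km/h.

218.4 km/h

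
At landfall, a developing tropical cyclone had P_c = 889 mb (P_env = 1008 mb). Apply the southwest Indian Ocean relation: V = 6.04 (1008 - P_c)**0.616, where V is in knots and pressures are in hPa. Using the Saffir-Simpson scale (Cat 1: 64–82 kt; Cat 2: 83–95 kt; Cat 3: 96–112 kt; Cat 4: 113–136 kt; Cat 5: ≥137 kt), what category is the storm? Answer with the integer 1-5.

ΔP = 1008 − 889 = 119 mb.
V ≈ 6.04 × 119^0.616 = 6.04 × 18.99 ≈ 115 kt.
115 kt falls in the Category 4 band.

4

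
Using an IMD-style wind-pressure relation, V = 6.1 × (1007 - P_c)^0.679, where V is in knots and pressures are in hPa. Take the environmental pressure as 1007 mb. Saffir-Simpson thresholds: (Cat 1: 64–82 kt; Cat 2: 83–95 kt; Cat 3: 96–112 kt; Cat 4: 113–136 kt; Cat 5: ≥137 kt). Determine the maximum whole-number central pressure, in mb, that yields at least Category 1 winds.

Category 1 begins at V = 64 kt.
Required ΔP = (64/6.1)^(1/0.679) = 10.492^1.473 ≈ 31.88 mb.
P_c ≤ 1007 − 31.88 = 975.12, so the highest integer P_c is 975 mb.

975 mb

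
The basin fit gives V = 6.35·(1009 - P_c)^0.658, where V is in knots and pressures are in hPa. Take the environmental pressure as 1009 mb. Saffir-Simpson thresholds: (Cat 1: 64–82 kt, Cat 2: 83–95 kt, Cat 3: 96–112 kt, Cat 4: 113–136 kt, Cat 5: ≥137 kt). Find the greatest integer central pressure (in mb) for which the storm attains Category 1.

Category 1 begins at V = 64 kt.
Required ΔP = (64/6.35)^(1/0.658) = 10.079^1.520 ≈ 33.49 mb.
P_c ≤ 1009 − 33.49 = 975.51, so the highest integer P_c is 975 mb.

975 mb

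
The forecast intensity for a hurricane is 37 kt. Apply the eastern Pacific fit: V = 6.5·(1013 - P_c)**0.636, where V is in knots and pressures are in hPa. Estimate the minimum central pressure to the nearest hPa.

998 hPa

ΔP = (V / 6.5)^(1/0.636) = (37/6.5)^1.572.
37/6.5 = 5.692; 5.692^1.572 ≈ 15.40 hPa.
P_c = 1013 − 15.40 = 997.60 ≈ 998 hPa.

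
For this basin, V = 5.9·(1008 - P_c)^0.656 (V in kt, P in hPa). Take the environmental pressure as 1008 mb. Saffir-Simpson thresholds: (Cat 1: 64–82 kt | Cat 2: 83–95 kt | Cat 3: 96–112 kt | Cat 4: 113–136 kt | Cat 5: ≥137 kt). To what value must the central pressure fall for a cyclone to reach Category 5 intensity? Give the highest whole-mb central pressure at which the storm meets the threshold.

Category 5 begins at V = 137 kt.
Required ΔP = (137/5.9)^(1/0.656) = 23.220^1.524 ≈ 120.81 mb.
P_c ≤ 1008 − 120.81 = 887.19, so the highest integer P_c is 887 mb.

887 mb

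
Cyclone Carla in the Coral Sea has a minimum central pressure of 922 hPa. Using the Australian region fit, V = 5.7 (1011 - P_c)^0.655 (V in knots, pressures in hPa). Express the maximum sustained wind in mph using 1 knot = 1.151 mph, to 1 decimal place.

ΔP = 1011 − 922 = 89 hPa.
V ≈ 5.7 × 89^0.655 = 5.7 × 18.917 ≈ 107.826 kt.
107.826 × 1.151 ≈ 124.11 mph → 124.1 mph.

124.1 mph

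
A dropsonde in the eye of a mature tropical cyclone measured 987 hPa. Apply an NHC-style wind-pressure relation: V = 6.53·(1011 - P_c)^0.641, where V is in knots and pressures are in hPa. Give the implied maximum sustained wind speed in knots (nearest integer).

ΔP = 1011 − 987 = 24 hPa.
24^0.641 ≈ 7.669.
V ≈ 6.53 × 7.669 ≈ 50.1 kt.

50 kt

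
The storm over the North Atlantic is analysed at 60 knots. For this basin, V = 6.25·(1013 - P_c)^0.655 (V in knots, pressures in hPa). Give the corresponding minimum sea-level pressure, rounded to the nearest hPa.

ΔP = (V / 6.25)^(1/0.655) = (60/6.25)^1.527.
60/6.25 = 9.600; 9.600^1.527 ≈ 31.60 hPa.
P_c = 1013 − 31.60 = 981.40 ≈ 981 hPa.

981 hPa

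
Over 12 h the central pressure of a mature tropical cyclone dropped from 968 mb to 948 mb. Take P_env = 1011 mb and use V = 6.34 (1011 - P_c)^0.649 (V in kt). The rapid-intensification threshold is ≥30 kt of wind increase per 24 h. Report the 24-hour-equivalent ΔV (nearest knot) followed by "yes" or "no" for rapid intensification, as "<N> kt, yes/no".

41 kt, yes

V₁: ΔP = 43, V ≈ 6.34 × 43^0.649 ≈ 72.81 kt.
V₂: ΔP = 63, V ≈ 6.34 × 63^0.649 ≈ 93.30 kt.
ΔV over 12 h = 20.49 kt → 24 h equivalent = 20.49 × 24/12 ≈ 40.98 kt.
41 kt ≥ 30 kt ⇒ rapid intensification.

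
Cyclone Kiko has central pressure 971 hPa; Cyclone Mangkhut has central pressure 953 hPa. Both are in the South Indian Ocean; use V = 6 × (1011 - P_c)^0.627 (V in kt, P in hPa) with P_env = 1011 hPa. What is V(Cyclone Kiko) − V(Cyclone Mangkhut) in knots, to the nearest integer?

Cyclone Kiko: ΔP = 40; V ≈ 6 × 40^0.627 ≈ 60.62 kt.
Cyclone Mangkhut: ΔP = 58; V ≈ 6 × 58^0.627 ≈ 76.53 kt.
Difference ≈ 60.62 − 76.53 = -15.91 → -16 kt.

-16 kt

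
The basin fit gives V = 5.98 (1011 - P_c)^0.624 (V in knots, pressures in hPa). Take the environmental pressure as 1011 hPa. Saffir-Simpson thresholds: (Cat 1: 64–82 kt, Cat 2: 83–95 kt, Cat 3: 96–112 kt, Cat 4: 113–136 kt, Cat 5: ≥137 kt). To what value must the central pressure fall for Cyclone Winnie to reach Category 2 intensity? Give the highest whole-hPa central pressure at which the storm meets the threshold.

943 hPa

Category 2 begins at V = 83 kt.
Required ΔP = (83/5.98)^(1/0.624) = 13.880^1.603 ≈ 67.72 hPa.
P_c ≤ 1011 − 67.72 = 943.28, so the highest integer P_c is 943 hPa.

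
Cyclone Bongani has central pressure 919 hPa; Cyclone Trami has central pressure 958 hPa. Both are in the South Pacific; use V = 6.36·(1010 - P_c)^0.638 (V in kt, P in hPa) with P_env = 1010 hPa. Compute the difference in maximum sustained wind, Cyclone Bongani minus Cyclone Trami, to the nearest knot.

34 kt

Cyclone Bongani: ΔP = 91; V ≈ 6.36 × 91^0.638 ≈ 113.06 kt.
Cyclone Trami: ΔP = 52; V ≈ 6.36 × 52^0.638 ≈ 79.12 kt.
Difference ≈ 113.06 − 79.12 = 33.94 → 34 kt.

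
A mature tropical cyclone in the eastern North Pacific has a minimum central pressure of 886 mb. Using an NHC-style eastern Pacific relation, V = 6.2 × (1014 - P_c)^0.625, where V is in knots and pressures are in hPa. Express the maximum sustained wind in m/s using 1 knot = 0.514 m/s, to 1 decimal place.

66.1 m/s

ΔP = 1014 − 886 = 128 mb.
V ≈ 6.2 × 128^0.625 = 6.2 × 20.749 ≈ 128.646 kt.
128.646 × 0.514 ≈ 66.12 m/s → 66.1 m/s.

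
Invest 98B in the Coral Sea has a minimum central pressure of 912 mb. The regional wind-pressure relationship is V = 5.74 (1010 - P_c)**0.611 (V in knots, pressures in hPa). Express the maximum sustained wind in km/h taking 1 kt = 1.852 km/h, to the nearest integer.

175 km/h

ΔP = 1010 − 912 = 98 mb.
V ≈ 5.74 × 98^0.611 = 5.74 × 16.468 ≈ 94.526 kt.
94.526 × 1.852 ≈ 175.06 km/h → 175 km/h.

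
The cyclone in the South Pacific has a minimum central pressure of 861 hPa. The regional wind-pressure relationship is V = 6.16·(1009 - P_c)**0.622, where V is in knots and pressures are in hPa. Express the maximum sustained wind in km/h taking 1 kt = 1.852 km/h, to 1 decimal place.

ΔP = 1009 − 861 = 148 hPa.
V ≈ 6.16 × 148^0.622 = 6.16 × 22.382 ≈ 137.874 kt.
137.874 × 1.852 ≈ 255.34 km/h → 255.3 km/h.

255.3 km/h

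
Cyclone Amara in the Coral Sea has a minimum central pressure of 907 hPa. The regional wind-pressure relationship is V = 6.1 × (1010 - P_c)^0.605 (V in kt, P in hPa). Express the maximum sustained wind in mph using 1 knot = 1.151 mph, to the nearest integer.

116 mph

ΔP = 1010 − 907 = 103 hPa.
V ≈ 6.1 × 103^0.605 = 6.1 × 16.511 ≈ 100.716 kt.
100.716 × 1.151 ≈ 115.92 mph → 116 mph.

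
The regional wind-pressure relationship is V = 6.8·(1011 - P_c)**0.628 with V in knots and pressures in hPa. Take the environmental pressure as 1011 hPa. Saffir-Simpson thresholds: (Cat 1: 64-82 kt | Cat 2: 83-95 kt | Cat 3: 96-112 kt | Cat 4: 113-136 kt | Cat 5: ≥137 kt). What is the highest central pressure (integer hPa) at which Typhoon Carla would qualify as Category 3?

943 hPa

Category 3 begins at V = 96 kt.
Required ΔP = (96/6.8)^(1/0.628) = 14.118^1.592 ≈ 67.74 hPa.
P_c ≤ 1011 − 67.74 = 943.26, so the highest integer P_c is 943 hPa.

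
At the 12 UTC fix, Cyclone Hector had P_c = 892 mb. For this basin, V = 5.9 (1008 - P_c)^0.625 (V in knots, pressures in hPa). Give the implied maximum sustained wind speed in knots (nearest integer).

115 kt

ΔP = 1008 − 892 = 116 mb.
116^0.625 ≈ 19.511.
V ≈ 5.9 × 19.511 ≈ 115.1 kt.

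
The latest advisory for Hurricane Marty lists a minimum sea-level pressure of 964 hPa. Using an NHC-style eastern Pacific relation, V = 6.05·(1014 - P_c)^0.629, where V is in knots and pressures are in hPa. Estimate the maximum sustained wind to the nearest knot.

71 kt

ΔP = 1014 − 964 = 50 hPa.
50^0.629 ≈ 11.713.
V ≈ 6.05 × 11.713 ≈ 70.9 kt.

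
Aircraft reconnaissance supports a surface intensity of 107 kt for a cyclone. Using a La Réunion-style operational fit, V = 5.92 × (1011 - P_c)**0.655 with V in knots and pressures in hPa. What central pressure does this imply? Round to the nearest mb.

ΔP = (V / 5.92)^(1/0.655) = (107/5.92)^1.527.
107/5.92 = 18.074; 18.074^1.527 ≈ 83.02 mb.
P_c = 1011 − 83.02 = 927.98 ≈ 928 mb.

928 mb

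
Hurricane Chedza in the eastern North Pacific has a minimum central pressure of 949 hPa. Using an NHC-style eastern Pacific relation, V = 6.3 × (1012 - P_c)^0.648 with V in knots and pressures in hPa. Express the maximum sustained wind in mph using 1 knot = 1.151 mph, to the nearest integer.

106 mph

ΔP = 1012 − 949 = 63 hPa.
V ≈ 6.3 × 63^0.648 = 6.3 × 14.655 ≈ 92.324 kt.
92.324 × 1.151 ≈ 106.26 mph → 106 mph.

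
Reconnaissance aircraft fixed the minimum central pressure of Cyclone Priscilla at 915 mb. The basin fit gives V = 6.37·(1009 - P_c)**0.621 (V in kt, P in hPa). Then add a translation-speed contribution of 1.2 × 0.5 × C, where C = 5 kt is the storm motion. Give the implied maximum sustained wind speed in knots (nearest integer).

110 kt

ΔP = 1009 − 915 = 94 mb.
94^0.621 ≈ 16.800.
V ≈ 6.37 × 16.800 ≈ 107.0 kt.
Translation term: 1.2 × 0.5 × 5 = 3 kt.
Corrected V ≈ 110 kt → 110 kt.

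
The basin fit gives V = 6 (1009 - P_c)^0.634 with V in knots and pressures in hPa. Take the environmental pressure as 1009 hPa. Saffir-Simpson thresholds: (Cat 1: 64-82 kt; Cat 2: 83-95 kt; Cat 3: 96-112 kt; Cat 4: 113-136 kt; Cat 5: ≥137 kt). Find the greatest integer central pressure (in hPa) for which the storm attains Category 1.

967 hPa

Category 1 begins at V = 64 kt.
Required ΔP = (64/6)^(1/0.634) = 10.667^1.577 ≈ 41.83 hPa.
P_c ≤ 1009 − 41.83 = 967.17, so the highest integer P_c is 967 hPa.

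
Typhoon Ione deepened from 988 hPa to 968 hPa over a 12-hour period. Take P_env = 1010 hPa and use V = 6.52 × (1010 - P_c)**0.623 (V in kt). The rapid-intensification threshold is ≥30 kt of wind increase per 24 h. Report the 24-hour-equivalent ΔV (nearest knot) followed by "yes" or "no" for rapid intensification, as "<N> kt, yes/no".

44 kt, yes

V₁: ΔP = 22, V ≈ 6.52 × 22^0.623 ≈ 44.73 kt.
V₂: ΔP = 42, V ≈ 6.52 × 42^0.623 ≈ 66.92 kt.
ΔV over 12 h = 22.19 kt → 24 h equivalent = 22.19 × 24/12 ≈ 44.38 kt.
44 kt ≥ 30 kt ⇒ rapid intensification.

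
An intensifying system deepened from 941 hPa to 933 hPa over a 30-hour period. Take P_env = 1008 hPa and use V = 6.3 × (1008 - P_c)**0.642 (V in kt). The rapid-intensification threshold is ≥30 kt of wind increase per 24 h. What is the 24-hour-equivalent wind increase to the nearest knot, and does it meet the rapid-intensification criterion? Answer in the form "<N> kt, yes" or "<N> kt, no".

V₁: ΔP = 67, V ≈ 6.3 × 67^0.642 ≈ 93.69 kt.
V₂: ΔP = 75, V ≈ 6.3 × 75^0.642 ≈ 100.72 kt.
ΔV over 30 h = 7.03 kt → 24 h equivalent = 7.03 × 24/30 ≈ 5.62 kt.
6 kt < 30 kt ⇒ not rapid intensification.

6 kt, no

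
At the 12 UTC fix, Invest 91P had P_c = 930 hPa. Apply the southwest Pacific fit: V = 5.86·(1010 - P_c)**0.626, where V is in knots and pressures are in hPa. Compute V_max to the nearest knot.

ΔP = 1010 − 930 = 80 hPa.
80^0.626 ≈ 15.536.
V ≈ 5.86 × 15.536 ≈ 91.0 kt.

91 kt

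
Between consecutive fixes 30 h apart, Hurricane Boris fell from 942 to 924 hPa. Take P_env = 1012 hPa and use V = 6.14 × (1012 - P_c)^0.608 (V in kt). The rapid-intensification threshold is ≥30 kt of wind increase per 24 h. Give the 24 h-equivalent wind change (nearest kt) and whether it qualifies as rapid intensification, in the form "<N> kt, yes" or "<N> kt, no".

V₁: ΔP = 70, V ≈ 6.14 × 70^0.608 ≈ 81.28 kt.
V₂: ΔP = 88, V ≈ 6.14 × 88^0.608 ≈ 93.41 kt.
ΔV over 30 h = 12.13 kt → 24 h equivalent = 12.13 × 24/30 ≈ 9.70 kt.
10 kt < 30 kt ⇒ not rapid intensification.

10 kt, no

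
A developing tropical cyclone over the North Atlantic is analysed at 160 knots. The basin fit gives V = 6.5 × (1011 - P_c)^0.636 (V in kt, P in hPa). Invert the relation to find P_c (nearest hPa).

857 hPa

ΔP = (V / 6.5)^(1/0.636) = (160/6.5)^1.572.
160/6.5 = 24.615; 24.615^1.572 ≈ 153.97 hPa.
P_c = 1011 − 153.97 = 857.03 ≈ 857 hPa.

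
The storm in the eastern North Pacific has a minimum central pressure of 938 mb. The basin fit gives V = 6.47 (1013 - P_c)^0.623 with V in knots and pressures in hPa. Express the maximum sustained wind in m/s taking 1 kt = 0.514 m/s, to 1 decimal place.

49.0 m/s

ΔP = 1013 − 938 = 75 mb.
V ≈ 6.47 × 75^0.623 = 6.47 × 14.729 ≈ 95.294 kt.
95.294 × 0.514 ≈ 48.98 m/s → 49.0 m/s.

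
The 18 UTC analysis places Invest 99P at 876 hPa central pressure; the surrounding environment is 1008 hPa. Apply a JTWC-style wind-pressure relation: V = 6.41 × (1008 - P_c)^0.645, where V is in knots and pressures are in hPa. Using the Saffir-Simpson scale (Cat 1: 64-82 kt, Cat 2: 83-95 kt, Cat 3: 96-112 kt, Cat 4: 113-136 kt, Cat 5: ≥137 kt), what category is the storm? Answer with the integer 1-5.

ΔP = 1008 − 876 = 132 hPa.
V ≈ 6.41 × 132^0.645 = 6.41 × 23.32 ≈ 149 kt.
149 kt falls in the Category 5 band.

5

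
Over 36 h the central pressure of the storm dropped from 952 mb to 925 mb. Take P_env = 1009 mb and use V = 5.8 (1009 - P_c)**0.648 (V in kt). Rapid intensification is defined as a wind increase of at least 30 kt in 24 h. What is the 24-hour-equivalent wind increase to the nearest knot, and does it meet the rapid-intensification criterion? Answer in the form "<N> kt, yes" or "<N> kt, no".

V₁: ΔP = 57, V ≈ 5.8 × 57^0.648 ≈ 79.66 kt.
V₂: ΔP = 84, V ≈ 5.8 × 84^0.648 ≈ 102.41 kt.
ΔV over 36 h = 22.75 kt → 24 h equivalent = 22.75 × 24/36 ≈ 15.17 kt.
15 kt < 30 kt ⇒ not rapid intensification.

15 kt, no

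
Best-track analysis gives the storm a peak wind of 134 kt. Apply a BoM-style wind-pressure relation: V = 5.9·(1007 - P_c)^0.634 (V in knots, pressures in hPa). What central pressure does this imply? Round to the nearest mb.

ΔP = (V / 5.9)^(1/0.634) = (134/5.9)^1.577.
134/5.9 = 22.712; 22.712^1.577 ≈ 137.78 mb.
P_c = 1007 − 137.78 = 869.22 ≈ 869 mb.

869 mb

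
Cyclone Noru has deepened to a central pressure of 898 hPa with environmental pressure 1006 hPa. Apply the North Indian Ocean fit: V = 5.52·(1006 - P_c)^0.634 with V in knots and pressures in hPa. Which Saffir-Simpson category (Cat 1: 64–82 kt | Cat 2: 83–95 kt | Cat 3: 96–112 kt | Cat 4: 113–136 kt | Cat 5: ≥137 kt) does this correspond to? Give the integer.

ΔP = 1006 − 898 = 108 hPa.
V ≈ 5.52 × 108^0.634 = 5.52 × 19.46 ≈ 107 kt.
107 kt falls in the Category 3 band.

3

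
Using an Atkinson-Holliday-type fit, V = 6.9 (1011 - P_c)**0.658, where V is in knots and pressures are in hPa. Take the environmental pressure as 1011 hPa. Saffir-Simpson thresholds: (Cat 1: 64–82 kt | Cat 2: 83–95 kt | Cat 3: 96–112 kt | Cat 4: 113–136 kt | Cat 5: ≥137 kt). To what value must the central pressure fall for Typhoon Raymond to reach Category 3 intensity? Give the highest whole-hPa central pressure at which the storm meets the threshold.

Category 3 begins at V = 96 kt.
Required ΔP = (96/6.9)^(1/0.658) = 13.913^1.520 ≈ 54.67 hPa.
P_c ≤ 1011 − 54.67 = 956.33, so the highest integer P_c is 956 hPa.

956 hPa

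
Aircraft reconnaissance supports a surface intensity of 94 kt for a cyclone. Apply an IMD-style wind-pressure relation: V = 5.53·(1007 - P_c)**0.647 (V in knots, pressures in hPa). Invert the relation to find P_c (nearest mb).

ΔP = (V / 5.53)^(1/0.647) = (94/5.53)^1.546.
94/5.53 = 16.998; 16.998^1.546 ≈ 79.75 mb.
P_c = 1007 − 79.75 = 927.25 ≈ 927 mb.

927 mb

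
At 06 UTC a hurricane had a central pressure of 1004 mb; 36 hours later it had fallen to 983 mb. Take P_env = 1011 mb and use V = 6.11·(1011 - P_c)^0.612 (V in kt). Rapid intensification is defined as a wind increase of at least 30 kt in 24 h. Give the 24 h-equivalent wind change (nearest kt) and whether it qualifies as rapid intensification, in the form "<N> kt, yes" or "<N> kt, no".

V₁: ΔP = 7, V ≈ 6.11 × 7^0.612 ≈ 20.10 kt.
V₂: ΔP = 28, V ≈ 6.11 × 28^0.612 ≈ 46.96 kt.
ΔV over 36 h = 26.86 kt → 24 h equivalent = 26.86 × 24/36 ≈ 17.91 kt.
18 kt < 30 kt ⇒ not rapid intensification.

18 kt, no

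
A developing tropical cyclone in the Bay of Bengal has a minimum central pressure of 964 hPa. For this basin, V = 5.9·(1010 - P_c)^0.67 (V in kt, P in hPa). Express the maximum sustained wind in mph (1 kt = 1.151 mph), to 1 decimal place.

ΔP = 1010 − 964 = 46 hPa.
V ≈ 5.9 × 46^0.67 = 5.9 × 13.003 ≈ 76.718 kt.
76.718 × 1.151 ≈ 88.30 mph → 88.3 mph.

88.3 mph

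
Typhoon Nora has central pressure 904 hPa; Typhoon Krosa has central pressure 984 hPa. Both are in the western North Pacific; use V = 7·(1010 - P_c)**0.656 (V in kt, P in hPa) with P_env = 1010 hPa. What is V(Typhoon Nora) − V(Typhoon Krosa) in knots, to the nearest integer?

Typhoon Nora: ΔP = 106; V ≈ 7 × 106^0.656 ≈ 149.18 kt.
Typhoon Krosa: ΔP = 26; V ≈ 7 × 26^0.656 ≈ 59.34 kt.
Difference ≈ 149.18 − 59.34 = 89.84 → 90 kt.

90 kt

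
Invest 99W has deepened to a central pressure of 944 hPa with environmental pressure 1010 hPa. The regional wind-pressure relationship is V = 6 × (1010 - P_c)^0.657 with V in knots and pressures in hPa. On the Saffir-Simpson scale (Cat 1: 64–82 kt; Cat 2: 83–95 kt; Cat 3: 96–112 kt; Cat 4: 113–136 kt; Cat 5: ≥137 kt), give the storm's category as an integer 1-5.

ΔP = 1010 − 944 = 66 hPa.
V ≈ 6 × 66^0.657 = 6 × 15.68 ≈ 94 kt.
94 kt falls in the Category 2 band.

2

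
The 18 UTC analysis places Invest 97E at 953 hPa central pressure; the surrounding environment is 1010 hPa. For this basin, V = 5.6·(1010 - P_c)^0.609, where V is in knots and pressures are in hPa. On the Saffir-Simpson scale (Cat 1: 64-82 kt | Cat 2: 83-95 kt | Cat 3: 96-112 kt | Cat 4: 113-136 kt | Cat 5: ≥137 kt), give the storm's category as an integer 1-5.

ΔP = 1010 − 953 = 57 hPa.
V ≈ 5.6 × 57^0.609 = 5.6 × 11.73 ≈ 66 kt.
66 kt falls in the Category 1 band.

1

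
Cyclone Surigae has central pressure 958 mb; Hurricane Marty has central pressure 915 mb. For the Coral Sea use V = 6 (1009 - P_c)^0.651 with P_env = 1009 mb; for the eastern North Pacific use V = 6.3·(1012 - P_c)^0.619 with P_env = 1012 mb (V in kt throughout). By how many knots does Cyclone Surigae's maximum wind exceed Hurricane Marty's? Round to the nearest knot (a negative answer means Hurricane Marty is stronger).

-29 kt

Cyclone Surigae: ΔP = 51; V ≈ 6 × 51^0.651 ≈ 77.59 kt.
Hurricane Marty: ΔP = 97; V ≈ 6.3 × 97^0.619 ≈ 106.94 kt.
Difference ≈ 77.59 − 106.94 = -29.35 → -29 kt.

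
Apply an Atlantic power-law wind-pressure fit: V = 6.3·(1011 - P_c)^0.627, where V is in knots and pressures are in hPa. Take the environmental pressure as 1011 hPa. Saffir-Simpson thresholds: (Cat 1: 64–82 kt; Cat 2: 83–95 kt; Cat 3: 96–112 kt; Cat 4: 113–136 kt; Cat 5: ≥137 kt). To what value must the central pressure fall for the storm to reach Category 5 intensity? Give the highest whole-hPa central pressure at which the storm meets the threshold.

875 hPa

Category 5 begins at V = 137 kt.
Required ΔP = (137/6.3)^(1/0.627) = 21.746^1.595 ≈ 135.83 hPa.
P_c ≤ 1011 − 135.83 = 875.17, so the highest integer P_c is 875 hPa.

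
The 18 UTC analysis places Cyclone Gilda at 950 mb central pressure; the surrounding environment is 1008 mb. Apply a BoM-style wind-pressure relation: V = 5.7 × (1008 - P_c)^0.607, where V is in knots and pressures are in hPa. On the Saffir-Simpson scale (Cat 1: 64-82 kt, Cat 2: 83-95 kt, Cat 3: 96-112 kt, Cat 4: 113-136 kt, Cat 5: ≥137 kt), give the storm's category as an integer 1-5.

1

ΔP = 1008 − 950 = 58 mb.
V ≈ 5.7 × 58^0.607 = 5.7 × 11.76 ≈ 67 kt.
67 kt falls in the Category 1 band.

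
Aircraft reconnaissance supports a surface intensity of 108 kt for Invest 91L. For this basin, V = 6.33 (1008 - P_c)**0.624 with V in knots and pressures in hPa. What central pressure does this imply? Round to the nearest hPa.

914 hPa

ΔP = (V / 6.33)^(1/0.624) = (108/6.33)^1.603.
108/6.33 = 17.062; 17.062^1.603 ≈ 94.27 hPa.
P_c = 1008 − 94.27 = 913.73 ≈ 914 hPa.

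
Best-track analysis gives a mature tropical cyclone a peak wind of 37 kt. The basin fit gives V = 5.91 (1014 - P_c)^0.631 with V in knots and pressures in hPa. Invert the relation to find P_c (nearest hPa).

ΔP = (V / 5.91)^(1/0.631) = (37/5.91)^1.585.
37/5.91 = 6.261; 6.261^1.585 ≈ 18.30 hPa.
P_c = 1014 − 18.30 = 995.70 ≈ 996 hPa.

996 hPa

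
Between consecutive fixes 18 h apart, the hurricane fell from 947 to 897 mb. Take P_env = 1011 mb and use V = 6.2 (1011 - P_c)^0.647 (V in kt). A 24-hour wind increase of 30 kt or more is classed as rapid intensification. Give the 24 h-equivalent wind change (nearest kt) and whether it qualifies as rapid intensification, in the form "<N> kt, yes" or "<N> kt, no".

55 kt, yes

V₁: ΔP = 64, V ≈ 6.2 × 64^0.647 ≈ 91.41 kt.
V₂: ΔP = 114, V ≈ 6.2 × 114^0.647 ≈ 132.80 kt.
ΔV over 18 h = 41.39 kt → 24 h equivalent = 41.39 × 24/18 ≈ 55.19 kt.
55 kt ≥ 30 kt ⇒ rapid intensification.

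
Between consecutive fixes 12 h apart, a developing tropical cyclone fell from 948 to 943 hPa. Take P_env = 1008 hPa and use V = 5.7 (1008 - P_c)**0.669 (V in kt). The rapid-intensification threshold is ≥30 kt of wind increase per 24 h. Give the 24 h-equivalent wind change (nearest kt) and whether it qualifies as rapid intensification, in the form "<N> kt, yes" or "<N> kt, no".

10 kt, no

V₁: ΔP = 60, V ≈ 5.7 × 60^0.669 ≈ 88.20 kt.
V₂: ΔP = 65, V ≈ 5.7 × 65^0.669 ≈ 93.05 kt.
ΔV over 12 h = 4.85 kt → 24 h equivalent = 4.85 × 24/12 ≈ 9.70 kt.
10 kt < 30 kt ⇒ not rapid intensification.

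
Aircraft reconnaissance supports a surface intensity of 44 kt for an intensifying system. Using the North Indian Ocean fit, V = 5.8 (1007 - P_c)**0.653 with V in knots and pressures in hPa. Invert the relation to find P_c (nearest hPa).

ΔP = (V / 5.8)^(1/0.653) = (44/5.8)^1.531.
44/5.8 = 7.586; 7.586^1.531 ≈ 22.27 hPa.
P_c = 1007 − 22.27 = 984.73 ≈ 985 hPa.

985 hPa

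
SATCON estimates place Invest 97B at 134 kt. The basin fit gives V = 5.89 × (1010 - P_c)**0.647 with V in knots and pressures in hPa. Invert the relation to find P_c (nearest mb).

ΔP = (V / 5.89)^(1/0.647) = (134/5.89)^1.546.
134/5.89 = 22.750; 22.750^1.546 ≈ 125.13 mb.
P_c = 1010 − 125.13 = 884.87 ≈ 885 mb.

885 mb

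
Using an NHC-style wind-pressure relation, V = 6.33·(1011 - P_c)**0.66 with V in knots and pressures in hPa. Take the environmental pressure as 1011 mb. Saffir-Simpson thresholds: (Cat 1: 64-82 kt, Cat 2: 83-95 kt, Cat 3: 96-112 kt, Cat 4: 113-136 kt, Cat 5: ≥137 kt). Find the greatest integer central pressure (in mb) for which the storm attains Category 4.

Category 4 begins at V = 113 kt.
Required ΔP = (113/6.33)^(1/0.66) = 17.852^1.515 ≈ 78.79 mb.
P_c ≤ 1011 − 78.79 = 932.21, so the highest integer P_c is 932 mb.

932 mb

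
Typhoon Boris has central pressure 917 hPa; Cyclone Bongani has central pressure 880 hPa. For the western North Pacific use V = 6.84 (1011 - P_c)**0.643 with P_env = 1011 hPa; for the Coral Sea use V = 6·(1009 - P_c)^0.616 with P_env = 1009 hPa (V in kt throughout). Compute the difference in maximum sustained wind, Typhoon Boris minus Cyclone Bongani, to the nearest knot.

7 kt

Typhoon Boris: ΔP = 94; V ≈ 6.84 × 94^0.643 ≈ 126.99 kt.
Cyclone Bongani: ΔP = 129; V ≈ 6 × 129^0.616 ≈ 119.75 kt.
Difference ≈ 126.99 − 119.75 = 7.24 → 7 kt.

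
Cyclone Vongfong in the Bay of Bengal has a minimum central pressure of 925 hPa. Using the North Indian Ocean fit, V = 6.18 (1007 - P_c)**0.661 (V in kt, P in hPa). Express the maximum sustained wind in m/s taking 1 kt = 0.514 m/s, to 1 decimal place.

ΔP = 1007 − 925 = 82 hPa.
V ≈ 6.18 × 82^0.661 = 6.18 × 18.409 ≈ 113.768 kt.
113.768 × 0.514 ≈ 58.48 m/s → 58.5 m/s.

58.5 m/s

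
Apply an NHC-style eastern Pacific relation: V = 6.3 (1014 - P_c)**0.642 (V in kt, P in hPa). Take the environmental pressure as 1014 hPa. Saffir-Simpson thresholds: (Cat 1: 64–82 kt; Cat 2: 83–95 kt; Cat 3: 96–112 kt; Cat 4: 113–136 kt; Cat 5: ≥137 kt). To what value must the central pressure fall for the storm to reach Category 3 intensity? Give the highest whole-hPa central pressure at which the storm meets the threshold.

Category 3 begins at V = 96 kt.
Required ΔP = (96/6.3)^(1/0.642) = 15.238^1.558 ≈ 69.59 hPa.
P_c ≤ 1014 − 69.59 = 944.41, so the highest integer P_c is 944 hPa.

944 hPa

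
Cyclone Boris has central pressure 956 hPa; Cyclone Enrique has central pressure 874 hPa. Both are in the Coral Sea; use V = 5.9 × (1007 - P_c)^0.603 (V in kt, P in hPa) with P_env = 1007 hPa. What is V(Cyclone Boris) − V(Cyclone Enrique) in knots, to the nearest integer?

-49 kt

Cyclone Boris: ΔP = 51; V ≈ 5.9 × 51^0.603 ≈ 63.17 kt.
Cyclone Enrique: ΔP = 133; V ≈ 5.9 × 133^0.603 ≈ 112.60 kt.
Difference ≈ 63.17 − 112.60 = -49.43 → -49 kt.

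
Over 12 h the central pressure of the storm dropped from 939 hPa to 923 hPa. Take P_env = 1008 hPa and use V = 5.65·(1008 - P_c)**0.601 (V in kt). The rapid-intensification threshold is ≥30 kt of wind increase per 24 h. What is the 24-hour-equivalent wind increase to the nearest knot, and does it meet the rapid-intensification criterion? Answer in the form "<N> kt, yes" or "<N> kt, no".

V₁: ΔP = 69, V ≈ 5.65 × 69^0.601 ≈ 71.98 kt.
V₂: ΔP = 85, V ≈ 5.65 × 85^0.601 ≈ 81.59 kt.
ΔV over 12 h = 9.61 kt → 24 h equivalent = 9.61 × 24/12 ≈ 19.22 kt.
19 kt < 30 kt ⇒ not rapid intensification.

19 kt, no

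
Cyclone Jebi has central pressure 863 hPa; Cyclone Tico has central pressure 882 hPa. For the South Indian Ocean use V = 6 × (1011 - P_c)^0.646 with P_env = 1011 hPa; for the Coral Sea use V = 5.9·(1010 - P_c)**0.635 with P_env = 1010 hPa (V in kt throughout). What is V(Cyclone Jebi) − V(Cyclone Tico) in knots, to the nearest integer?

23 kt

Cyclone Jebi: ΔP = 148; V ≈ 6 × 148^0.646 ≈ 151.41 kt.
Cyclone Tico: ΔP = 128; V ≈ 5.9 × 128^0.635 ≈ 128.51 kt.
Difference ≈ 151.41 − 128.51 = 22.90 → 23 kt.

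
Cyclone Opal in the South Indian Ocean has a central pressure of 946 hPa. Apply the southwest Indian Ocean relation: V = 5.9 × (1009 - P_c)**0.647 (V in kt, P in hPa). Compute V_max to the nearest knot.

86 kt

ΔP = 1009 − 946 = 63 hPa.
63^0.647 ≈ 14.594.
V ≈ 5.9 × 14.594 ≈ 86.1 kt.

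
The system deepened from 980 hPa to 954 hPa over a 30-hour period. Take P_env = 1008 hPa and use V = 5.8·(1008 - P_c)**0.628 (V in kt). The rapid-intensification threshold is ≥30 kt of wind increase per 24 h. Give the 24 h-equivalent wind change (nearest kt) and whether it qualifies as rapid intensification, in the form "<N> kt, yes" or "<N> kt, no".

V₁: ΔP = 28, V ≈ 5.8 × 28^0.628 ≈ 47.02 kt.
V₂: ΔP = 54, V ≈ 5.8 × 54^0.628 ≈ 71.02 kt.
ΔV over 30 h = 24.00 kt → 24 h equivalent = 24.00 × 24/30 ≈ 19.20 kt.
19 kt < 30 kt ⇒ not rapid intensification.

19 kt, no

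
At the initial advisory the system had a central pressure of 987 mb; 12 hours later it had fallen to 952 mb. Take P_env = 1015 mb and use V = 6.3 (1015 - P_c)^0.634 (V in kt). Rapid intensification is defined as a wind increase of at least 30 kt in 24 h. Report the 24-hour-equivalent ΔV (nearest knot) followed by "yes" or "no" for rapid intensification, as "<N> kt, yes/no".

V₁: ΔP = 28, V ≈ 6.3 × 28^0.634 ≈ 52.10 kt.
V₂: ΔP = 63, V ≈ 6.3 × 63^0.634 ≈ 87.12 kt.
ΔV over 12 h = 35.02 kt → 24 h equivalent = 35.02 × 24/12 ≈ 70.04 kt.
70 kt ≥ 30 kt ⇒ rapid intensification.

70 kt, yes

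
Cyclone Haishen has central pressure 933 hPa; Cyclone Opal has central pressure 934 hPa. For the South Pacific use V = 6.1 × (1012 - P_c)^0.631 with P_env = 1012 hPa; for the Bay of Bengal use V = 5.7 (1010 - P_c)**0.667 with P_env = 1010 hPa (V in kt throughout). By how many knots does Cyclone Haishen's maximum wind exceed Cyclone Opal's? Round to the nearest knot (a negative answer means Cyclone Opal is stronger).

Cyclone Haishen: ΔP = 79; V ≈ 6.1 × 79^0.631 ≈ 96.10 kt.
Cyclone Opal: ΔP = 76; V ≈ 5.7 × 76^0.667 ≈ 102.42 kt.
Difference ≈ 96.10 − 102.42 = -6.32 → -6 kt.

-6 kt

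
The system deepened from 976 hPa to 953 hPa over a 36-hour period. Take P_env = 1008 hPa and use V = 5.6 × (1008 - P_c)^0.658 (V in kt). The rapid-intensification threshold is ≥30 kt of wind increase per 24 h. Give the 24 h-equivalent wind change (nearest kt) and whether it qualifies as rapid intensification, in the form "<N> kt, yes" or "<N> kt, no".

16 kt, no

V₁: ΔP = 32, V ≈ 5.6 × 32^0.658 ≈ 54.77 kt.
V₂: ΔP = 55, V ≈ 5.6 × 55^0.658 ≈ 78.23 kt.
ΔV over 36 h = 23.46 kt → 24 h equivalent = 23.46 × 24/36 ≈ 15.64 kt.
16 kt < 30 kt ⇒ not rapid intensification.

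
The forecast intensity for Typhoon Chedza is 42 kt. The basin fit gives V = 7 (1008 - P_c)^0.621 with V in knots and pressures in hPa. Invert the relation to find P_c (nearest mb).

990 mb

ΔP = (V / 7)^(1/0.621) = (42/7)^1.610.
42/7 = 6.000; 6.000^1.610 ≈ 17.91 mb.
P_c = 1008 − 17.91 = 990.09 ≈ 990 mb.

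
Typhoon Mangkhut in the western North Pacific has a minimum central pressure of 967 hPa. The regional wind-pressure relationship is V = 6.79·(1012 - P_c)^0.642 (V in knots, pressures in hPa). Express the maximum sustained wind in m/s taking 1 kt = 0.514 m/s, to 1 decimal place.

ΔP = 1012 − 967 = 45 hPa.
V ≈ 6.79 × 45^0.642 = 6.79 × 11.518 ≈ 78.205 kt.
78.205 × 0.514 ≈ 40.20 m/s → 40.2 m/s.

40.2 m/s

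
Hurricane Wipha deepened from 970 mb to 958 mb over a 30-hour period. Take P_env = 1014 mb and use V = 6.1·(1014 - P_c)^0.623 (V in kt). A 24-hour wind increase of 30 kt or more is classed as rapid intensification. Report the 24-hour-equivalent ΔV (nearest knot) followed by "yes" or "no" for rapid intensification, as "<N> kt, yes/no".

V₁: ΔP = 44, V ≈ 6.1 × 44^0.623 ≈ 64.45 kt.
V₂: ΔP = 56, V ≈ 6.1 × 56^0.623 ≈ 74.89 kt.
ΔV over 30 h = 10.44 kt → 24 h equivalent = 10.44 × 24/30 ≈ 8.35 kt.
8 kt < 30 kt ⇒ not rapid intensification.

8 kt, no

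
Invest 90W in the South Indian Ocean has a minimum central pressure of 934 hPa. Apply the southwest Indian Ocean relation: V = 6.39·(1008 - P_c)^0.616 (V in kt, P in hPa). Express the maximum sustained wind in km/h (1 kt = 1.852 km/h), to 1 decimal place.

ΔP = 1008 − 934 = 74 hPa.
V ≈ 6.39 × 74^0.616 = 6.39 × 14.173 ≈ 90.562 kt.
90.562 × 1.852 ≈ 167.72 km/h → 167.7 km/h.

167.7 km/h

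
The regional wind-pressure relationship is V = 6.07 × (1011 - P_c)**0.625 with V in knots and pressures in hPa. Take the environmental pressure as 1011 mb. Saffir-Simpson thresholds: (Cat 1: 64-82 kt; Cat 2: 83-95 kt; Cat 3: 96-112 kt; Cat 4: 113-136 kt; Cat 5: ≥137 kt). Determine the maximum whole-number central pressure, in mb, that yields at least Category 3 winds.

928 mb

Category 3 begins at V = 96 kt.
Required ΔP = (96/6.07)^(1/0.625) = 15.815^1.600 ≈ 82.90 mb.
P_c ≤ 1011 − 82.90 = 928.10, so the highest integer P_c is 928 mb.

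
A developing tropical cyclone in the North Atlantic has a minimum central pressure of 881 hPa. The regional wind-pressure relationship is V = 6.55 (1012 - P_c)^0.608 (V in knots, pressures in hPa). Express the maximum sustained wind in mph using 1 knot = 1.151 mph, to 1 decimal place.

146.1 mph

ΔP = 1012 − 881 = 131 hPa.
V ≈ 6.55 × 131^0.608 = 6.55 × 19.378 ≈ 126.924 kt.
126.924 × 1.151 ≈ 146.09 mph → 146.1 mph.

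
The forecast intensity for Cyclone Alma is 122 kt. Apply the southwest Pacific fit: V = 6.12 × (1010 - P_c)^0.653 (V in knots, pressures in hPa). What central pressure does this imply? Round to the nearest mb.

ΔP = (V / 6.12)^(1/0.653) = (122/6.12)^1.531.
122/6.12 = 19.935; 19.935^1.531 ≈ 97.77 mb.
P_c = 1010 − 97.77 = 912.23 ≈ 912 mb.

912 mb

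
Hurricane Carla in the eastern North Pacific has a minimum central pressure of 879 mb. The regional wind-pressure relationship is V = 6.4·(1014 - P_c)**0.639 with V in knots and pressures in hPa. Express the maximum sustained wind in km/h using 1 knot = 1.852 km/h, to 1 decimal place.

ΔP = 1014 − 879 = 135 mb.
V ≈ 6.4 × 135^0.639 = 6.4 × 22.976 ≈ 147.049 kt.
147.049 × 1.852 ≈ 272.34 km/h → 272.3 km/h.

272.3 km/h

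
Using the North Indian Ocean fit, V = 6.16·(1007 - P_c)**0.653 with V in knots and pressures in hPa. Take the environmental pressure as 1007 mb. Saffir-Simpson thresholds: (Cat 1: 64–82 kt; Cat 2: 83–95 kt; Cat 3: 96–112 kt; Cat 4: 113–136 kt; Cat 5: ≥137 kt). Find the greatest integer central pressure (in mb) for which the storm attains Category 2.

953 mb

Category 2 begins at V = 83 kt.
Required ΔP = (83/6.16)^(1/0.653) = 13.474^1.531 ≈ 53.67 mb.
P_c ≤ 1007 − 53.67 = 953.33, so the highest integer P_c is 953 mb.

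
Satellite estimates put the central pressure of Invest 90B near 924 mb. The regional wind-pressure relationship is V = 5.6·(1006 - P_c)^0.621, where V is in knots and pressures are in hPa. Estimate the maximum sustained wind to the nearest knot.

86 kt

ΔP = 1006 − 924 = 82 mb.
82^0.621 ≈ 15.434.
V ≈ 5.6 × 15.434 ≈ 86.4 kt.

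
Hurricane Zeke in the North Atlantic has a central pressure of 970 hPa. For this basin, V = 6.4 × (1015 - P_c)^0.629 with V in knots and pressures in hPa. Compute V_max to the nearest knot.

ΔP = 1015 − 970 = 45 hPa.
45^0.629 ≈ 10.962.
V ≈ 6.4 × 10.962 ≈ 70.2 kt.

70 kt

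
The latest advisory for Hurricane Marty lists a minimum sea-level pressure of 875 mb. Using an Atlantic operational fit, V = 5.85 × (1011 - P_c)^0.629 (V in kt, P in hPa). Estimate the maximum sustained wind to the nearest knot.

129 kt

ΔP = 1011 − 875 = 136 mb.
136^0.629 ≈ 21.978.
V ≈ 5.85 × 21.978 ≈ 128.6 kt.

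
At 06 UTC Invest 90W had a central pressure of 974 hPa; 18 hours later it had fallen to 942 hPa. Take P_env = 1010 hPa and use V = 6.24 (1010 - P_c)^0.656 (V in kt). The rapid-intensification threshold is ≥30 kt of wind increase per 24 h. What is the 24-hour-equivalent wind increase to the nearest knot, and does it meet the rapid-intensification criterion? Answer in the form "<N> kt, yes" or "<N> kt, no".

45 kt, yes

V₁: ΔP = 36, V ≈ 6.24 × 36^0.656 ≈ 65.48 kt.
V₂: ΔP = 68, V ≈ 6.24 × 68^0.656 ≈ 99.38 kt.
ΔV over 18 h = 33.90 kt → 24 h equivalent = 33.90 × 24/18 ≈ 45.20 kt.
45 kt ≥ 30 kt ⇒ rapid intensification.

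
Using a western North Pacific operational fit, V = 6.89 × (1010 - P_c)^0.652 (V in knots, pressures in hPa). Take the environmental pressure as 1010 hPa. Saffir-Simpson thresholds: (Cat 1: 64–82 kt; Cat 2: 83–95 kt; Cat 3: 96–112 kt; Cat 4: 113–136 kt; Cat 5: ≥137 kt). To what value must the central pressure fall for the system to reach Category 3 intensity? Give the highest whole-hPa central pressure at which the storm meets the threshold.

Category 3 begins at V = 96 kt.
Required ΔP = (96/6.89)^(1/0.652) = 13.933^1.534 ≈ 56.84 hPa.
P_c ≤ 1010 − 56.84 = 953.16, so the highest integer P_c is 953 hPa.

953 hPa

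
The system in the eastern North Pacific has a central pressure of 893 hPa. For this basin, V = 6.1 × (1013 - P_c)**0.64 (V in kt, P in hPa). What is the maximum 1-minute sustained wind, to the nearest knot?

131 kt

ΔP = 1013 − 893 = 120 hPa.
120^0.64 ≈ 21.413.
V ≈ 6.1 × 21.413 ≈ 130.6 kt.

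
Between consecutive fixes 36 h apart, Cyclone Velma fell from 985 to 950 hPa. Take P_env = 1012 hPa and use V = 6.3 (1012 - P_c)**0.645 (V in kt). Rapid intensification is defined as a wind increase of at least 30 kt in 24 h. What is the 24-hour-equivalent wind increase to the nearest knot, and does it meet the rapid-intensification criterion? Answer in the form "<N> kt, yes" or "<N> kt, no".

V₁: ΔP = 27, V ≈ 6.3 × 27^0.645 ≈ 52.79 kt.
V₂: ΔP = 62, V ≈ 6.3 × 62^0.645 ≈ 90.25 kt.
ΔV over 36 h = 37.46 kt → 24 h equivalent = 37.46 × 24/36 ≈ 24.97 kt.
25 kt < 30 kt ⇒ not rapid intensification.

25 kt, no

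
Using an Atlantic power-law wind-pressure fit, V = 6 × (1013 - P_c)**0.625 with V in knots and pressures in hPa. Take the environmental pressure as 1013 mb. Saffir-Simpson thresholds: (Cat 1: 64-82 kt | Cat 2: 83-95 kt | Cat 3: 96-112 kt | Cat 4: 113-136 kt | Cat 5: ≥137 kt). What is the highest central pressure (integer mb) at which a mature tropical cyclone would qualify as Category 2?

946 mb

Category 2 begins at V = 83 kt.
Required ΔP = (83/6)^(1/0.625) = 13.833^1.600 ≈ 66.91 mb.
P_c ≤ 1013 − 66.91 = 946.09, so the highest integer P_c is 946 mb.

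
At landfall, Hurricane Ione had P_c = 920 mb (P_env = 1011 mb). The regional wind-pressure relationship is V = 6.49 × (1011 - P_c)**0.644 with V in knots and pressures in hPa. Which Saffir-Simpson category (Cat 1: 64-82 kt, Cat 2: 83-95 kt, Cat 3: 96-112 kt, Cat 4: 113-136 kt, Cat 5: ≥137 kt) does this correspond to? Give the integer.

ΔP = 1011 − 920 = 91 mb.
V ≈ 6.49 × 91^0.644 = 6.49 × 18.27 ≈ 119 kt.
119 kt falls in the Category 4 band.

4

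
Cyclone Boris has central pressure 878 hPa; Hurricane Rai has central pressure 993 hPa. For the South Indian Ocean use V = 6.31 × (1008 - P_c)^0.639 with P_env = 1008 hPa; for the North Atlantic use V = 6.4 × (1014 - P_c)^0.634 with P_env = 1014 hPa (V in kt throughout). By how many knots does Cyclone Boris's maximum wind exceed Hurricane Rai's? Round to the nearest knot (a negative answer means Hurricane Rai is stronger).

97 kt

Cyclone Boris: ΔP = 130; V ≈ 6.31 × 130^0.639 ≈ 141.53 kt.
Hurricane Rai: ΔP = 21; V ≈ 6.4 × 21^0.634 ≈ 44.10 kt.
Difference ≈ 141.53 − 44.10 = 97.43 → 97 kt.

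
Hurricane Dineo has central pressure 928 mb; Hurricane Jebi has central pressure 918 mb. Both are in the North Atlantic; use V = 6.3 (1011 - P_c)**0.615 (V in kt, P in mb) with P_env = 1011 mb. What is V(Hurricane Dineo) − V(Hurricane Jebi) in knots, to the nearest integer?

-7 kt

Hurricane Dineo: ΔP = 83; V ≈ 6.3 × 83^0.615 ≈ 95.41 kt.
Hurricane Jebi: ΔP = 93; V ≈ 6.3 × 93^0.615 ≈ 102.32 kt.
Difference ≈ 95.41 − 102.32 = -6.91 → -7 kt.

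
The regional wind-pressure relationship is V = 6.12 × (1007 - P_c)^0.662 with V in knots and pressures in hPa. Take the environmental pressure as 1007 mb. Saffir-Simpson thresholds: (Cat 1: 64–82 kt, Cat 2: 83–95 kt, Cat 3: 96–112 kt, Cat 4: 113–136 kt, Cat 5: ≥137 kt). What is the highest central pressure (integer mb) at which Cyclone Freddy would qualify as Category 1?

972 mb

Category 1 begins at V = 64 kt.
Required ΔP = (64/6.12)^(1/0.662) = 10.458^1.511 ≈ 34.67 mb.
P_c ≤ 1007 − 34.67 = 972.33, so the highest integer P_c is 972 mb.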